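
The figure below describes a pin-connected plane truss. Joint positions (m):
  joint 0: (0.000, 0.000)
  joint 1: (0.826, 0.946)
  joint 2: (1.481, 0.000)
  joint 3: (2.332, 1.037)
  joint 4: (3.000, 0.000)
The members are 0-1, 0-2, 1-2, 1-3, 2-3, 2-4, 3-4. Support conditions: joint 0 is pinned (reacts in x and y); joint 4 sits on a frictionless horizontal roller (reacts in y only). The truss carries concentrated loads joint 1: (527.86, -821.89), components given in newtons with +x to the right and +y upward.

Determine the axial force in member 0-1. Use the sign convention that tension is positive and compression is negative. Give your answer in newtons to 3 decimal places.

N=5 nodes, M=7 members, R=3 reactions → 2N=10, M+R=10
member 0 (0-1): L=1.2559, (cx,cy)=(0.6577,0.7533)
member 1 (0-2): L=1.4810, (cx,cy)=(1.0000,0.0000)
member 2 (1-2): L=1.1506, (cx,cy)=(0.5693,-0.8222)
member 3 (1-3): L=1.5087, (cx,cy)=(0.9982,0.0603)
member 4 (2-3): L=1.3415, (cx,cy)=(0.6344,0.7730)
member 5 (2-4): L=1.5190, (cx,cy)=(1.0000,0.0000)
member 6 (3-4): L=1.2335, (cx,cy)=(0.5415,-0.8407)
solve A·x = −loads:
  F[0-1] = -569.7110 N (compression)
  F[0-2] = +902.5675 N (tension)
  F[1-2] = -522.1866 N (compression)
  F[1-3] = -606.4141 N (compression)
  F[2-3] = +555.3773 N (tension)
  F[2-4] = +252.9933 N (tension)
  F[3-4] = -467.1774 N (compression)
  Rx@0 = -527.8600 N
  Ry@0 = +429.1444 N
  Ry@4 = +392.7456 N

-569.711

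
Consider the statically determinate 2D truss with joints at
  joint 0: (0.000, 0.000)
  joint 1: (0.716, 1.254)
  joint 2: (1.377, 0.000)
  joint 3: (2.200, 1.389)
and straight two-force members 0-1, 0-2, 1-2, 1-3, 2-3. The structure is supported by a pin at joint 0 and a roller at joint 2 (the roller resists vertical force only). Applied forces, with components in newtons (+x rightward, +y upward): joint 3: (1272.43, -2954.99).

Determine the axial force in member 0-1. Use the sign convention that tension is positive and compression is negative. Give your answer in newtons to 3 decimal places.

3511.743

N=4 nodes, M=5 members, R=3 reactions → 2N=8, M+R=8
member 0 (0-1): L=1.4440, (cx,cy)=(0.4958,0.8684)
member 1 (0-2): L=1.3770, (cx,cy)=(1.0000,0.0000)
member 2 (1-2): L=1.4175, (cx,cy)=(0.4663,-0.8846)
member 3 (1-3): L=1.4901, (cx,cy)=(0.9959,0.0906)
member 4 (2-3): L=1.6145, (cx,cy)=(0.5098,0.8603)
solve A·x = −loads:
  F[0-1] = +3511.7435 N (tension)
  F[0-2] = -468.8350 N (compression)
  F[1-2] = -3118.7666 N (compression)
  F[1-3] = +3208.7372 N (tension)
  F[2-3] = -3772.6463 N (compression)
  Rx@0 = -1272.4300 N
  Ry@0 = -3049.6456 N
  Ry@2 = +6004.6356 N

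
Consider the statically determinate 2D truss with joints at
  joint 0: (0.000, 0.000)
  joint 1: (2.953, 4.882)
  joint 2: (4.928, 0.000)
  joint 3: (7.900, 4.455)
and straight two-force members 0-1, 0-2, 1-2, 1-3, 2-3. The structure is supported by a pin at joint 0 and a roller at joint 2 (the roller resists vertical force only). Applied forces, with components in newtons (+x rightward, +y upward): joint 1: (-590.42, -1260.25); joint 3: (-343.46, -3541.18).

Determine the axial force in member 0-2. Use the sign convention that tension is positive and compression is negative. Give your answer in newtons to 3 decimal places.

N=4 nodes, M=5 members, R=3 reactions → 2N=8, M+R=8
member 0 (0-1): L=5.7056, (cx,cy)=(0.5176,0.8556)
member 1 (0-2): L=4.9280, (cx,cy)=(1.0000,0.0000)
member 2 (1-2): L=5.2664, (cx,cy)=(0.3750,-0.9270)
member 3 (1-3): L=4.9654, (cx,cy)=(0.9963,-0.0860)
member 4 (2-3): L=5.3554, (cx,cy)=(0.5550,0.8319)
solve A·x = −loads:
  F[0-1] = +859.1812 N (tension)
  F[0-2] = -1378.5575 N (compression)
  F[1-2] = -2330.2517 N (compression)
  F[1-3] = +1916.0908 N (tension)
  F[2-3] = -4058.7753 N (compression)
  Rx@0 = +933.8800 N
  Ry@0 = -735.1559 N
  Ry@2 = +5536.5859 N

-1378.557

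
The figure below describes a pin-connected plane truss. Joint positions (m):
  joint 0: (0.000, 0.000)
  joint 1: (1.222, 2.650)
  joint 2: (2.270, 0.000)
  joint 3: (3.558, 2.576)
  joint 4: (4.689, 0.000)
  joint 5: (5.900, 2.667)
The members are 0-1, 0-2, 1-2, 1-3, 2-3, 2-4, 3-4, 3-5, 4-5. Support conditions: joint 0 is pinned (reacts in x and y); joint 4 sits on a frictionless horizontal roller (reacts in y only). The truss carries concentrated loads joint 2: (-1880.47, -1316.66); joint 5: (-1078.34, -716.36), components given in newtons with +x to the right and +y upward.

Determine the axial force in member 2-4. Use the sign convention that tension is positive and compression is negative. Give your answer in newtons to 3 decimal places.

N=6 nodes, M=9 members, R=3 reactions → 2N=12, M+R=12
member 0 (0-1): L=2.9182, (cx,cy)=(0.4188,0.9081)
member 1 (0-2): L=2.2700, (cx,cy)=(1.0000,0.0000)
member 2 (1-2): L=2.8497, (cx,cy)=(0.3678,-0.9299)
member 3 (1-3): L=2.3372, (cx,cy)=(0.9995,-0.0317)
member 4 (2-3): L=2.8801, (cx,cy)=(0.4472,0.8944)
member 5 (2-4): L=2.4190, (cx,cy)=(1.0000,0.0000)
member 6 (3-4): L=2.8133, (cx,cy)=(0.4020,-0.9156)
member 7 (3-5): L=2.3438, (cx,cy)=(0.9992,0.0388)
member 8 (4-5): L=2.9291, (cx,cy)=(0.4134,0.9105)
solve A·x = −loads:
  F[0-1] = -1219.6628 N (compression)
  F[0-2] = -2448.0714 N (compression)
  F[1-2] = +1223.7713 N (tension)
  F[1-3] = -961.2718 N (compression)
  F[2-3] = +199.7352 N (tension)
  F[2-4] = -206.8744 N (compression)
  F[3-4] = -260.8802 N (compression)
  F[3-5] = -767.1672 N (compression)
  F[4-5] = -754.0373 N (compression)
  Rx@0 = +2958.8100 N
  Ry@0 = +1107.5755 N
  Ry@4 = +925.4445 N

-206.874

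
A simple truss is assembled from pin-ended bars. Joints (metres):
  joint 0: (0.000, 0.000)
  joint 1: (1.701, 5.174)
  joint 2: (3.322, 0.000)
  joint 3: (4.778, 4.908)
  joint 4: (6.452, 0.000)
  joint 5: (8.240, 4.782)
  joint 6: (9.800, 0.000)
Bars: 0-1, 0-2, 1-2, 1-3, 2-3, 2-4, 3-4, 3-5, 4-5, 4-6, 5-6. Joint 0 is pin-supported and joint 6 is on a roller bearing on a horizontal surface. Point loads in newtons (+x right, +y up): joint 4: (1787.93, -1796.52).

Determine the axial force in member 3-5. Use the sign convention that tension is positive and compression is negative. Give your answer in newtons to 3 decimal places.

-817.511

N=7 nodes, M=11 members, R=3 reactions → 2N=14, M+R=14
member 0 (0-1): L=5.4464, (cx,cy)=(0.3123,0.9500)
member 1 (0-2): L=3.3220, (cx,cy)=(1.0000,0.0000)
member 2 (1-2): L=5.4220, (cx,cy)=(0.2990,-0.9543)
member 3 (1-3): L=3.0885, (cx,cy)=(0.9963,-0.0861)
member 4 (2-3): L=5.1194, (cx,cy)=(0.2844,0.9587)
member 5 (2-4): L=3.1300, (cx,cy)=(1.0000,0.0000)
member 6 (3-4): L=5.1856, (cx,cy)=(0.3228,-0.9465)
member 7 (3-5): L=3.4643, (cx,cy)=(0.9993,-0.0364)
member 8 (4-5): L=5.1053, (cx,cy)=(0.3502,0.9367)
member 9 (4-6): L=3.3480, (cx,cy)=(1.0000,0.0000)
member 10 (5-6): L=5.0300, (cx,cy)=(0.3101,-0.9507)
solve A·x = −loads:
  F[0-1] = -646.0669 N (compression)
  F[0-2] = +1989.7059 N (tension)
  F[1-2] = +679.8586 N (tension)
  F[1-3] = -406.5425 N (compression)
  F[2-3] = -676.7098 N (compression)
  F[2-4] = +2385.4233 N (tension)
  F[3-4] = +679.8832 N (tension)
  F[3-5] = -817.5109 N (compression)
  F[4-5] = +1230.9995 N (tension)
  F[4-6] = +385.8472 N (tension)
  F[5-6] = -1244.1154 N (compression)
  Rx@0 = -1787.9300 N
  Ry@0 = +613.7499 N
  Ry@6 = +1182.7701 N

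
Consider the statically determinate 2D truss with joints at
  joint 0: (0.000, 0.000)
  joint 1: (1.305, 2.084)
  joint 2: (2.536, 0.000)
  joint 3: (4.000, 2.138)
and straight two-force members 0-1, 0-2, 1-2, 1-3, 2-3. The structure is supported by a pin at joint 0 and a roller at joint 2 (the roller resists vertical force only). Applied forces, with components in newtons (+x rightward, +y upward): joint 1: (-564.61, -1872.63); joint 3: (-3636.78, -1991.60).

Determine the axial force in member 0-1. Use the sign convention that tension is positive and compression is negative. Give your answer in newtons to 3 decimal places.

N=4 nodes, M=5 members, R=3 reactions → 2N=8, M+R=8
member 0 (0-1): L=2.4589, (cx,cy)=(0.5307,0.8475)
member 1 (0-2): L=2.5360, (cx,cy)=(1.0000,0.0000)
member 2 (1-2): L=2.4204, (cx,cy)=(0.5086,-0.8610)
member 3 (1-3): L=2.6955, (cx,cy)=(0.9998,0.0200)
member 4 (2-3): L=2.5912, (cx,cy)=(0.5650,0.8251)
solve A·x = −loads:
  F[0-1] = -3880.9563 N (compression)
  F[0-2] = -2141.6506 N (compression)
  F[1-2] = +1591.6925 N (tension)
  F[1-3] = -2305.1111 N (compression)
  F[2-3] = -2357.8039 N (compression)
  Rx@0 = +4201.3900 N
  Ry@0 = +3289.2697 N
  Ry@2 = +574.9603 N

-3880.956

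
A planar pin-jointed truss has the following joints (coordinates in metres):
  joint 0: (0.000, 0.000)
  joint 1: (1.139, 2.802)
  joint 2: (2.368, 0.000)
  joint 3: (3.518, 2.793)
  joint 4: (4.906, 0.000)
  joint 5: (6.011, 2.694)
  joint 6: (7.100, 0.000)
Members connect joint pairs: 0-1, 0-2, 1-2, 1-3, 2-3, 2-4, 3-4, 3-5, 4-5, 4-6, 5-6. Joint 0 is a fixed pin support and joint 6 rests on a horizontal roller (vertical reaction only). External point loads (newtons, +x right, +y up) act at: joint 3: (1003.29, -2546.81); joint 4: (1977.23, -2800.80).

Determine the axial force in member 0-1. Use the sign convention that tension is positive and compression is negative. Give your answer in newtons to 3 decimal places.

N=7 nodes, M=11 members, R=3 reactions → 2N=14, M+R=14
member 0 (0-1): L=3.0247, (cx,cy)=(0.3766,0.9264)
member 1 (0-2): L=2.3680, (cx,cy)=(1.0000,0.0000)
member 2 (1-2): L=3.0597, (cx,cy)=(0.4017,-0.9158)
member 3 (1-3): L=2.3790, (cx,cy)=(1.0000,-0.0038)
member 4 (2-3): L=3.0205, (cx,cy)=(0.3807,0.9247)
member 5 (2-4): L=2.5380, (cx,cy)=(1.0000,0.0000)
member 6 (3-4): L=3.1189, (cx,cy)=(0.4450,-0.8955)
member 7 (3-5): L=2.4950, (cx,cy)=(0.9992,-0.0397)
member 8 (4-5): L=2.9118, (cx,cy)=(0.3795,0.9252)
member 9 (4-6): L=2.1940, (cx,cy)=(1.0000,0.0000)
member 10 (5-6): L=2.9058, (cx,cy)=(0.3748,-0.9271)
solve A·x = −loads:
  F[0-1] = -1895.2070 N (compression)
  F[0-2] = +3694.2022 N (tension)
  F[1-2] = +1923.2945 N (tension)
  F[1-3] = -1486.2339 N (compression)
  F[2-3] = -1904.7766 N (compression)
  F[2-4] = +5191.9549 N (tension)
  F[3-4] = -755.7781 N (compression)
  F[3-5] = -2880.6481 N (compression)
  F[4-5] = +3758.7805 N (tension)
  F[4-6] = +1451.9653 N (tension)
  F[5-6] = -3874.2808 N (compression)
  Rx@0 = -2980.5200 N
  Ry@0 = +1755.6957 N
  Ry@6 = +3591.9143 N

-1895.207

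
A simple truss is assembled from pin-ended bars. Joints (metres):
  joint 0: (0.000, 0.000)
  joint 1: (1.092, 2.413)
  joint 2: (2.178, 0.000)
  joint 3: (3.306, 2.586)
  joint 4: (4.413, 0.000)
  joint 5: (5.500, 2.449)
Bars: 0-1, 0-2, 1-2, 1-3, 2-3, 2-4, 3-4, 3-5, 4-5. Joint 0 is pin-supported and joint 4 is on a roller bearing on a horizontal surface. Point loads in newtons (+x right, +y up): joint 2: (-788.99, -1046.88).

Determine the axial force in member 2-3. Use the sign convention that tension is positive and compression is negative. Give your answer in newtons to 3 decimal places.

603.105

N=6 nodes, M=9 members, R=3 reactions → 2N=12, M+R=12
member 0 (0-1): L=2.6486, (cx,cy)=(0.4123,0.9111)
member 1 (0-2): L=2.1780, (cx,cy)=(1.0000,0.0000)
member 2 (1-2): L=2.6461, (cx,cy)=(0.4104,-0.9119)
member 3 (1-3): L=2.2207, (cx,cy)=(0.9970,0.0779)
member 4 (2-3): L=2.8213, (cx,cy)=(0.3998,0.9166)
member 5 (2-4): L=2.2350, (cx,cy)=(1.0000,0.0000)
member 6 (3-4): L=2.8130, (cx,cy)=(0.3935,-0.9193)
member 7 (3-5): L=2.1983, (cx,cy)=(0.9981,-0.0623)
member 8 (4-5): L=2.6794, (cx,cy)=(0.4057,0.9140)
solve A·x = −loads:
  F[0-1] = -581.9666 N (compression)
  F[0-2] = -549.0483 N (compression)
  F[1-2] = +541.8100 N (tension)
  F[1-3] = -463.7162 N (compression)
  F[2-3] = +603.1046 N (tension)
  F[2-4] = +221.1770 N (tension)
  F[3-4] = -562.0289 N (compression)
  F[3-5] = -0.0000 N (tension)
  F[4-5] = +0.0000 N (tension)
  Rx@0 = +788.9900 N
  Ry@0 = +530.2010 N
  Ry@4 = +516.6790 N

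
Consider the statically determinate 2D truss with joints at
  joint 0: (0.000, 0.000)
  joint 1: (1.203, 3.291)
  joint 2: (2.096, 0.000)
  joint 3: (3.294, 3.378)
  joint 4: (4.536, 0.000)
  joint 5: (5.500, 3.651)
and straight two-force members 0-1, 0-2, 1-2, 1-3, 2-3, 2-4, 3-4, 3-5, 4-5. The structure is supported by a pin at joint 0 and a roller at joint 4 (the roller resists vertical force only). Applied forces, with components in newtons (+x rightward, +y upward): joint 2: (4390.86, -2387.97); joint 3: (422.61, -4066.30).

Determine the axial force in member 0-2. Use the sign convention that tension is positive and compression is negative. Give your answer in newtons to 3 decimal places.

N=6 nodes, M=9 members, R=3 reactions → 2N=12, M+R=12
member 0 (0-1): L=3.5040, (cx,cy)=(0.3433,0.9392)
member 1 (0-2): L=2.0960, (cx,cy)=(1.0000,0.0000)
member 2 (1-2): L=3.4100, (cx,cy)=(0.2619,-0.9651)
member 3 (1-3): L=2.0928, (cx,cy)=(0.9991,0.0416)
member 4 (2-3): L=3.5841, (cx,cy)=(0.3342,0.9425)
member 5 (2-4): L=2.4400, (cx,cy)=(1.0000,0.0000)
member 6 (3-4): L=3.5991, (cx,cy)=(0.3451,-0.9386)
member 7 (3-5): L=2.2228, (cx,cy)=(0.9924,0.1228)
member 8 (4-5): L=3.7761, (cx,cy)=(0.2553,0.9669)
solve A·x = −loads:
  F[0-1] = -2218.0220 N (compression)
  F[0-2] = +5574.9695 N (tension)
  F[1-2] = +2101.9738 N (tension)
  F[1-3] = -1313.0921 N (compression)
  F[2-3] = +381.2817 N (tension)
  F[2-4] = +1607.1236 N (tension)
  F[3-4] = -4657.1516 N (compression)
  F[3-5] = -0.0000 N (compression)
  F[4-5] = +0.0000 N (tension)
  Rx@0 = -4813.4700 N
  Ry@0 = +2083.2043 N
  Ry@4 = +4371.0657 N

5574.969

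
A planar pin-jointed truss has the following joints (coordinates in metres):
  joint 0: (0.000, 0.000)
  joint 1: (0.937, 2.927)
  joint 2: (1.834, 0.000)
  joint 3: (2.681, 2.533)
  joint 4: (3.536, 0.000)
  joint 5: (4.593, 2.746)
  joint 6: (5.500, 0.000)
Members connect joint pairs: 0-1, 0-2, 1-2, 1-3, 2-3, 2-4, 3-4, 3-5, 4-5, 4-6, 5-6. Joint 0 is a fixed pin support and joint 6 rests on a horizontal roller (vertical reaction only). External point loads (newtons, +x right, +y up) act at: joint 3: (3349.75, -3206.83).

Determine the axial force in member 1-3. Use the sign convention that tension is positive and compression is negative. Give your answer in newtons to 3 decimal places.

N=7 nodes, M=11 members, R=3 reactions → 2N=14, M+R=14
member 0 (0-1): L=3.0733, (cx,cy)=(0.3049,0.9524)
member 1 (0-2): L=1.8340, (cx,cy)=(1.0000,0.0000)
member 2 (1-2): L=3.0614, (cx,cy)=(0.2930,-0.9561)
member 3 (1-3): L=1.7880, (cx,cy)=(0.9754,-0.2204)
member 4 (2-3): L=2.6709, (cx,cy)=(0.3171,0.9484)
member 5 (2-4): L=1.7020, (cx,cy)=(1.0000,0.0000)
member 6 (3-4): L=2.6734, (cx,cy)=(0.3198,-0.9475)
member 7 (3-5): L=1.9238, (cx,cy)=(0.9939,0.1107)
member 8 (4-5): L=2.9424, (cx,cy)=(0.3592,0.9332)
member 9 (4-6): L=1.9640, (cx,cy)=(1.0000,0.0000)
member 10 (5-6): L=2.8919, (cx,cy)=(0.3136,-0.9495)
solve A·x = −loads:
  F[0-1] = -105.9797 N (compression)
  F[0-2] = +3382.0613 N (tension)
  F[1-2] = +121.6225 N (tension)
  F[1-3] = -69.6599 N (compression)
  F[2-3] = -122.6134 N (compression)
  F[2-4] = +3456.5815 N (tension)
  F[3-4] = -3550.9490 N (compression)
  F[3-5] = -2335.2870 N (compression)
  F[4-5] = +3605.0943 N (tension)
  F[4-6] = +1025.8731 N (tension)
  F[5-6] = -3270.9335 N (compression)
  Rx@0 = -3349.7500 N
  Ry@0 = +100.9340 N
  Ry@6 = +3105.8960 N

-69.660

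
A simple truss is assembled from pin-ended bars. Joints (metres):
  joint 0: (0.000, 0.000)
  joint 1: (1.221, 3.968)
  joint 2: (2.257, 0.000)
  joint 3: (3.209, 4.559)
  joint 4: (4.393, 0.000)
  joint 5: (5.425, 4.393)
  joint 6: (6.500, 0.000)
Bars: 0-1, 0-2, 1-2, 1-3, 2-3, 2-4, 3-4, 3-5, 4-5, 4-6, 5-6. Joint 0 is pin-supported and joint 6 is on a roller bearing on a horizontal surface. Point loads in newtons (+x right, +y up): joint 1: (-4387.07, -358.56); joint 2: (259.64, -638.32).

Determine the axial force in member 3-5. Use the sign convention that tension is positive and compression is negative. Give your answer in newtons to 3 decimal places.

1129.233

N=7 nodes, M=11 members, R=3 reactions → 2N=14, M+R=14
member 0 (0-1): L=4.1516, (cx,cy)=(0.2941,0.9558)
member 1 (0-2): L=2.2570, (cx,cy)=(1.0000,0.0000)
member 2 (1-2): L=4.1010, (cx,cy)=(0.2526,-0.9676)
member 3 (1-3): L=2.0740, (cx,cy)=(0.9585,0.2850)
member 4 (2-3): L=4.6573, (cx,cy)=(0.2044,0.9789)
member 5 (2-4): L=2.1360, (cx,cy)=(1.0000,0.0000)
member 6 (3-4): L=4.7102, (cx,cy)=(0.2514,-0.9679)
member 7 (3-5): L=2.2222, (cx,cy)=(0.9972,-0.0747)
member 8 (4-5): L=4.5126, (cx,cy)=(0.2287,0.9735)
member 9 (4-6): L=2.1070, (cx,cy)=(1.0000,0.0000)
member 10 (5-6): L=4.5226, (cx,cy)=(0.2377,-0.9713)
solve A·x = −loads:
  F[0-1] = -3542.6992 N (compression)
  F[0-2] = -3085.5123 N (compression)
  F[1-2] = +3857.3432 N (tension)
  F[1-3] = +2473.2498 N (tension)
  F[2-3] = -3160.6471 N (compression)
  F[2-4] = -1724.6450 N (compression)
  F[3-4] = +2381.2423 N (tension)
  F[3-5] = +1129.2334 N (tension)
  F[4-5] = -2367.5279 N (compression)
  F[4-6] = -584.6402 N (compression)
  F[5-6] = +2459.6320 N (tension)
  Rx@0 = +4127.4300 N
  Ry@0 = +3386.0190 N
  Ry@6 = -2389.1390 N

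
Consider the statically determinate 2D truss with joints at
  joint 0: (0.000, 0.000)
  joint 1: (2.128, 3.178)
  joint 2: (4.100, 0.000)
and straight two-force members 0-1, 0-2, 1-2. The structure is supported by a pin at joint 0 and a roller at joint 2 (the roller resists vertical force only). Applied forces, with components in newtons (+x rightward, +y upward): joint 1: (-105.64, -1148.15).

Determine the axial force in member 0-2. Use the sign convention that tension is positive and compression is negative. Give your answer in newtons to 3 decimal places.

N=3 nodes, M=3 members, R=3 reactions → 2N=6, M+R=6
member 0 (0-1): L=3.8247, (cx,cy)=(0.5564,0.8309)
member 1 (0-2): L=4.1000, (cx,cy)=(1.0000,0.0000)
member 2 (1-2): L=3.7401, (cx,cy)=(0.5273,-0.8497)
solve A·x = −loads:
  F[0-1] = -763.1472 N (compression)
  F[0-2] = +318.9663 N (tension)
  F[1-2] = -604.9549 N (compression)
  Rx@0 = +105.6400 N
  Ry@0 = +634.1160 N
  Ry@2 = +514.0340 N

318.966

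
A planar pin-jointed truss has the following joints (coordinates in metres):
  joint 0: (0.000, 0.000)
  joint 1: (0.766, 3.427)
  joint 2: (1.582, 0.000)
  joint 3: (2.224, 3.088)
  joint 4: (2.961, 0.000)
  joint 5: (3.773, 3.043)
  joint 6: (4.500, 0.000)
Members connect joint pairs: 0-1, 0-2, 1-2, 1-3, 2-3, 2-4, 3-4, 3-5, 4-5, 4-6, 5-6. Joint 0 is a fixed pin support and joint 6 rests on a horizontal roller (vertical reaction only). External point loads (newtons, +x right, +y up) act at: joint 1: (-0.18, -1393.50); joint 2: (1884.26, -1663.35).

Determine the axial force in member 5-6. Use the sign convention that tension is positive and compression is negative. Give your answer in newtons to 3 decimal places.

N=7 nodes, M=11 members, R=3 reactions → 2N=14, M+R=14
member 0 (0-1): L=3.5116, (cx,cy)=(0.2181,0.9759)
member 1 (0-2): L=1.5820, (cx,cy)=(1.0000,0.0000)
member 2 (1-2): L=3.5228, (cx,cy)=(0.2316,-0.9728)
member 3 (1-3): L=1.4969, (cx,cy)=(0.9740,-0.2265)
member 4 (2-3): L=3.1540, (cx,cy)=(0.2035,0.9791)
member 5 (2-4): L=1.3790, (cx,cy)=(1.0000,0.0000)
member 6 (3-4): L=3.1747, (cx,cy)=(0.2321,-0.9727)
member 7 (3-5): L=1.5497, (cx,cy)=(0.9996,-0.0290)
member 8 (4-5): L=3.1495, (cx,cy)=(0.2578,0.9662)
member 9 (4-6): L=1.5390, (cx,cy)=(1.0000,0.0000)
member 10 (5-6): L=3.1286, (cx,cy)=(0.2324,-0.9726)
solve A·x = −loads:
  F[0-1] = -2290.1738 N (compression)
  F[0-2] = +2383.6502 N (tension)
  F[1-2] = +1042.1024 N (tension)
  F[1-3] = -760.5359 N (compression)
  F[2-3] = +663.4796 N (tension)
  F[2-4] = +605.7252 N (tension)
  F[3-4] = -832.5912 N (compression)
  F[3-5] = -412.6168 N (compression)
  F[4-5] = +838.1823 N (tension)
  F[4-6] = +196.3420 N (tension)
  F[5-6] = -844.9560 N (compression)
  Rx@0 = -1884.0800 N
  Ry@0 = +2235.0225 N
  Ry@6 = +821.8275 N

-844.956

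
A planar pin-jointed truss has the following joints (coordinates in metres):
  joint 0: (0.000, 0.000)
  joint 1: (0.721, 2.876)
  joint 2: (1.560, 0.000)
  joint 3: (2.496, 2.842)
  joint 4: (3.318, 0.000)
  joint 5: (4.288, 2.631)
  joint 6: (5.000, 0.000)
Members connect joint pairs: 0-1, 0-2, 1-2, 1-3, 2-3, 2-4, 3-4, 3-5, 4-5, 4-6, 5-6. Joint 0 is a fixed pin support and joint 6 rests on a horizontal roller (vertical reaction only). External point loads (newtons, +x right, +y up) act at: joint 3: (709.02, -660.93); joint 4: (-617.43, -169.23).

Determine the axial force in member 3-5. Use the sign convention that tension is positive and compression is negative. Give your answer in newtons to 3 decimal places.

N=7 nodes, M=11 members, R=3 reactions → 2N=14, M+R=14
member 0 (0-1): L=2.9650, (cx,cy)=(0.2432,0.9700)
member 1 (0-2): L=1.5600, (cx,cy)=(1.0000,0.0000)
member 2 (1-2): L=2.9959, (cx,cy)=(0.2801,-0.9600)
member 3 (1-3): L=1.7753, (cx,cy)=(0.9998,-0.0192)
member 4 (2-3): L=2.9922, (cx,cy)=(0.3128,0.9498)
member 5 (2-4): L=1.7580, (cx,cy)=(1.0000,0.0000)
member 6 (3-4): L=2.9585, (cx,cy)=(0.2778,-0.9606)
member 7 (3-5): L=1.8044, (cx,cy)=(0.9931,-0.1169)
member 8 (4-5): L=2.8041, (cx,cy)=(0.3459,0.9383)
member 9 (4-6): L=1.6820, (cx,cy)=(1.0000,0.0000)
member 10 (5-6): L=2.7256, (cx,cy)=(0.2612,-0.9653)
solve A·x = −loads:
  F[0-1] = +15.5510 N (tension)
  F[0-2] = +87.8084 N (tension)
  F[1-2] = -15.8772 N (compression)
  F[1-3] = +8.2295 N (tension)
  F[2-3] = +16.0472 N (tension)
  F[2-4] = +78.3422 N (tension)
  F[3-4] = -640.2448 N (compression)
  F[3-5] = -521.4612 N (compression)
  F[4-5] = +835.8690 N (tension)
  F[4-6] = +228.7396 N (tension)
  F[5-6] = -875.6481 N (compression)
  Rx@0 = -91.5900 N
  Ry@0 = -15.0843 N
  Ry@6 = +845.2443 N

-521.461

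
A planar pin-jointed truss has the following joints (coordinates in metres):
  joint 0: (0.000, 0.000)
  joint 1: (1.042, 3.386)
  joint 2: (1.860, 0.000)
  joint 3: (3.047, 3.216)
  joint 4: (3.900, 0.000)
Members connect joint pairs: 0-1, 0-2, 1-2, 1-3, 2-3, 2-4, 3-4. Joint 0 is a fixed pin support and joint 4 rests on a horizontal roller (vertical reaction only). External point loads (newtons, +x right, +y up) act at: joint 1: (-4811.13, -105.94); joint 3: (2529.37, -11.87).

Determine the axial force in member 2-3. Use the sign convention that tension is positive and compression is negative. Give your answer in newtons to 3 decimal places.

N=5 nodes, M=7 members, R=3 reactions → 2N=10, M+R=10
member 0 (0-1): L=3.5427, (cx,cy)=(0.2941,0.9558)
member 1 (0-2): L=1.8600, (cx,cy)=(1.0000,0.0000)
member 2 (1-2): L=3.4834, (cx,cy)=(0.2348,-0.9720)
member 3 (1-3): L=2.0122, (cx,cy)=(0.9964,-0.0845)
member 4 (2-3): L=3.4281, (cx,cy)=(0.3463,0.9381)
member 5 (2-4): L=2.0400, (cx,cy)=(1.0000,0.0000)
member 6 (3-4): L=3.3272, (cx,cy)=(0.2564,-0.9666)
solve A·x = −loads:
  F[0-1] = -2272.0202 N (compression)
  F[0-2] = -1613.5009 N (compression)
  F[1-2] = +1800.5126 N (tension)
  F[1-3] = +3733.4086 N (tension)
  F[2-3] = -1865.5715 N (compression)
  F[2-4] = -544.7189 N (compression)
  F[3-4] = +2124.7234 N (tension)
  Rx@0 = +2281.7600 N
  Ry@0 = +2171.5215 N
  Ry@4 = -2053.7115 N

-1865.571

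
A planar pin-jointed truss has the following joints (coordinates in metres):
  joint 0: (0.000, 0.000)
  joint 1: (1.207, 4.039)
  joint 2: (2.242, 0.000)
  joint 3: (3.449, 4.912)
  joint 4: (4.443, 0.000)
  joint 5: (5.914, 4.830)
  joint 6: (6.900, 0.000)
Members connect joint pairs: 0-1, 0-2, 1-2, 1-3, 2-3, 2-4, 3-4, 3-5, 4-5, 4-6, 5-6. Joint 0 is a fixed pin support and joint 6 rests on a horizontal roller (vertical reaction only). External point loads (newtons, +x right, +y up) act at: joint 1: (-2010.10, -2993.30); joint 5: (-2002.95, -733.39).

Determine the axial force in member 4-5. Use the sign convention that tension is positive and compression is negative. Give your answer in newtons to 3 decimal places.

-2294.122

N=7 nodes, M=11 members, R=3 reactions → 2N=14, M+R=14
member 0 (0-1): L=4.2155, (cx,cy)=(0.2863,0.9581)
member 1 (0-2): L=2.2420, (cx,cy)=(1.0000,0.0000)
member 2 (1-2): L=4.1695, (cx,cy)=(0.2482,-0.9687)
member 3 (1-3): L=2.4060, (cx,cy)=(0.9318,0.3628)
member 4 (2-3): L=5.0581, (cx,cy)=(0.2386,0.9711)
member 5 (2-4): L=2.2010, (cx,cy)=(1.0000,0.0000)
member 6 (3-4): L=5.0116, (cx,cy)=(0.1983,-0.9801)
member 7 (3-5): L=2.4664, (cx,cy)=(0.9994,-0.0332)
member 8 (4-5): L=5.0490, (cx,cy)=(0.2913,0.9566)
member 9 (4-6): L=2.4570, (cx,cy)=(1.0000,0.0000)
member 10 (5-6): L=4.9296, (cx,cy)=(0.2000,-0.9798)
solve A·x = −loads:
  F[0-1] = -5378.3699 N (compression)
  F[0-2] = -2473.0891 N (compression)
  F[1-2] = +2199.2194 N (tension)
  F[1-3] = -81.3175 N (compression)
  F[2-3] = -2193.7602 N (compression)
  F[2-4] = -1403.6859 N (compression)
  F[3-4] = +2239.0837 N (tension)
  F[3-5] = -1043.9439 N (compression)
  F[4-5] = -2294.1219 N (compression)
  F[4-6] = -291.2072 N (compression)
  F[5-6] = +1455.9218 N (tension)
  Rx@0 = +4013.0500 N
  Ry@0 = +5153.1916 N
  Ry@6 = -1426.5016 N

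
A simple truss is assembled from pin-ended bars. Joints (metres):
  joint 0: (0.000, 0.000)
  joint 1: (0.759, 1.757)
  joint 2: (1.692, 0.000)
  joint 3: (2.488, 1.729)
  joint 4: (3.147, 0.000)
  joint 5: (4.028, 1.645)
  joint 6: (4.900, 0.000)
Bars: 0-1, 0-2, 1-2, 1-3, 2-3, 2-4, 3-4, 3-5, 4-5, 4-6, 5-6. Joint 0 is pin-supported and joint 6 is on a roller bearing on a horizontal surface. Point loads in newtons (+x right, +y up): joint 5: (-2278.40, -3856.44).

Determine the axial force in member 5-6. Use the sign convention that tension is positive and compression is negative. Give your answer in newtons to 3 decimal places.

-2722.300

N=7 nodes, M=11 members, R=3 reactions → 2N=14, M+R=14
member 0 (0-1): L=1.9139, (cx,cy)=(0.3966,0.9180)
member 1 (0-2): L=1.6920, (cx,cy)=(1.0000,0.0000)
member 2 (1-2): L=1.9894, (cx,cy)=(0.4690,-0.8832)
member 3 (1-3): L=1.7292, (cx,cy)=(0.9999,-0.0162)
member 4 (2-3): L=1.9034, (cx,cy)=(0.4182,0.9084)
member 5 (2-4): L=1.4550, (cx,cy)=(1.0000,0.0000)
member 6 (3-4): L=1.8503, (cx,cy)=(0.3562,-0.9344)
member 7 (3-5): L=1.5423, (cx,cy)=(0.9985,-0.0545)
member 8 (4-5): L=1.8661, (cx,cy)=(0.4721,0.8815)
member 9 (4-6): L=1.7530, (cx,cy)=(1.0000,0.0000)
member 10 (5-6): L=1.8618, (cx,cy)=(0.4684,-0.8835)
solve A·x = −loads:
  F[0-1] = -1580.7959 N (compression)
  F[0-2] = -1651.5099 N (compression)
  F[1-2] = +1668.9398 N (tension)
  F[1-3] = -1409.8009 N (compression)
  F[2-3] = -1622.7158 N (compression)
  F[2-4] = -190.1775 N (compression)
  F[3-4] = +1710.4712 N (tension)
  F[3-5] = -2701.4210 N (compression)
  F[4-5] = -1813.0994 N (compression)
  F[4-6] = +1275.0069 N (tension)
  F[5-6] = -2722.2999 N (compression)
  Rx@0 = +2278.4000 N
  Ry@0 = +1451.1803 N
  Ry@6 = +2405.2597 N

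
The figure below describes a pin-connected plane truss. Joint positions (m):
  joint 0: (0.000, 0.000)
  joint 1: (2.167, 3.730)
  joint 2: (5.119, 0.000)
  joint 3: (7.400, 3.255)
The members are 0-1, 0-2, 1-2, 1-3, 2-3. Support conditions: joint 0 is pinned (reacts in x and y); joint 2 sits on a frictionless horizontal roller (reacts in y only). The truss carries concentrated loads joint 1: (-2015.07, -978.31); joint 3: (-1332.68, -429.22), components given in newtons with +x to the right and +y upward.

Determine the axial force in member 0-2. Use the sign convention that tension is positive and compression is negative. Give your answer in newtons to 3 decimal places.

N=4 nodes, M=5 members, R=3 reactions → 2N=8, M+R=8
member 0 (0-1): L=4.3138, (cx,cy)=(0.5023,0.8647)
member 1 (0-2): L=5.1190, (cx,cy)=(1.0000,0.0000)
member 2 (1-2): L=4.7568, (cx,cy)=(0.6206,-0.7841)
member 3 (1-3): L=5.2545, (cx,cy)=(0.9959,-0.0904)
member 4 (2-3): L=3.9747, (cx,cy)=(0.5739,0.8189)
solve A·x = −loads:
  F[0-1] = -3109.4126 N (compression)
  F[0-2] = -1785.7601 N (compression)
  F[1-2] = +2293.4255 N (tension)
  F[1-3] = -974.1727 N (compression)
  F[2-3] = -631.6532 N (compression)
  Rx@0 = +3347.7500 N
  Ry@0 = +2688.6120 N
  Ry@2 = -1281.0820 N

-1785.760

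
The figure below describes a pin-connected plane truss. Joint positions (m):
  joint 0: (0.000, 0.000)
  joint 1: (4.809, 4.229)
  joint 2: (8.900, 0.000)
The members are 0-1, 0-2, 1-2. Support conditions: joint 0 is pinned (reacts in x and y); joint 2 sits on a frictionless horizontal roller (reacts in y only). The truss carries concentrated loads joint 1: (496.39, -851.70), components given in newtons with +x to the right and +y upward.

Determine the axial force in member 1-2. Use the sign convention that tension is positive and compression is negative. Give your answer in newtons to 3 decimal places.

N=3 nodes, M=3 members, R=3 reactions → 2N=6, M+R=6
member 0 (0-1): L=6.4040, (cx,cy)=(0.7509,0.6604)
member 1 (0-2): L=8.9000, (cx,cy)=(1.0000,0.0000)
member 2 (1-2): L=5.8839, (cx,cy)=(0.6953,-0.7187)
solve A·x = −loads:
  F[0-1] = -235.6645 N (compression)
  F[0-2] = +673.3598 N (tension)
  F[1-2] = -968.4691 N (compression)
  Rx@0 = -496.3900 N
  Ry@0 = +155.6260 N
  Ry@2 = +696.0740 N

-968.469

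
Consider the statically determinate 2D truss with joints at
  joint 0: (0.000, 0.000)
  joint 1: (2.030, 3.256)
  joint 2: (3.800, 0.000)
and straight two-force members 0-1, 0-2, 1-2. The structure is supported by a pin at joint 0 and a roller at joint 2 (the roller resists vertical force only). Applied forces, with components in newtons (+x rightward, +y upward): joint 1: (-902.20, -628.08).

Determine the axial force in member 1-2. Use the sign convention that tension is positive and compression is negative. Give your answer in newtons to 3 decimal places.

N=3 nodes, M=3 members, R=3 reactions → 2N=6, M+R=6
member 0 (0-1): L=3.8370, (cx,cy)=(0.5291,0.8486)
member 1 (0-2): L=3.8000, (cx,cy)=(1.0000,0.0000)
member 2 (1-2): L=3.7060, (cx,cy)=(0.4776,-0.8786)
solve A·x = −loads:
  F[0-1] = -1255.7351 N (compression)
  F[0-2] = -237.8389 N (compression)
  F[1-2] = +497.9835 N (tension)
  Rx@0 = +902.2000 N
  Ry@0 = +1065.5960 N
  Ry@2 = -437.5160 N

497.984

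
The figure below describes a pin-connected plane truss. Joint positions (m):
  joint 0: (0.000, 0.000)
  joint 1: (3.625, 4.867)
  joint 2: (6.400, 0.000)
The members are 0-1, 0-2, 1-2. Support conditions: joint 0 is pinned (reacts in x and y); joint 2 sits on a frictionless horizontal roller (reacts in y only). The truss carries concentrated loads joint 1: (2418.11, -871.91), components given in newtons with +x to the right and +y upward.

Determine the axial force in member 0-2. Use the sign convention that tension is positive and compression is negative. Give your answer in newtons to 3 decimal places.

N=3 nodes, M=3 members, R=3 reactions → 2N=6, M+R=6
member 0 (0-1): L=6.0686, (cx,cy)=(0.5973,0.8020)
member 1 (0-2): L=6.4000, (cx,cy)=(1.0000,0.0000)
member 2 (1-2): L=5.6025, (cx,cy)=(0.4953,-0.8687)
solve A·x = −loads:
  F[0-1] = +1821.5157 N (tension)
  F[0-2] = +1330.0571 N (tension)
  F[1-2] = -2685.2906 N (compression)
  Rx@0 = -2418.1100 N
  Ry@0 = -1460.8424 N
  Ry@2 = +2332.7524 N

1330.057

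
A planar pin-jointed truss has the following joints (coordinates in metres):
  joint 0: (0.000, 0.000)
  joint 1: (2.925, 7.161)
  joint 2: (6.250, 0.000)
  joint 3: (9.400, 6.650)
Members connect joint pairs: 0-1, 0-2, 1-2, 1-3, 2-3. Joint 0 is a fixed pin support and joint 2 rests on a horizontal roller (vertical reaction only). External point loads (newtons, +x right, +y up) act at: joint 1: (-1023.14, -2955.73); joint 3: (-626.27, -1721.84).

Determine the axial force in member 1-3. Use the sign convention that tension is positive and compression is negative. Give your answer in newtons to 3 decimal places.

183.083

N=4 nodes, M=5 members, R=3 reactions → 2N=8, M+R=8
member 0 (0-1): L=7.7353, (cx,cy)=(0.3781,0.9258)
member 1 (0-2): L=6.2500, (cx,cy)=(1.0000,0.0000)
member 2 (1-2): L=7.8953, (cx,cy)=(0.4211,-0.9070)
member 3 (1-3): L=6.4951, (cx,cy)=(0.9969,-0.0787)
member 4 (2-3): L=7.3583, (cx,cy)=(0.4281,0.9037)
solve A·x = −loads:
  F[0-1] = -2747.2463 N (compression)
  F[0-2] = -610.5815 N (compression)
  F[1-2] = -470.6397 N (compression)
  F[1-3] = +183.0830 N (tension)
  F[2-3] = -1889.3046 N (compression)
  Rx@0 = +1649.4100 N
  Ry@0 = +2543.2652 N
  Ry@2 = +2134.3048 N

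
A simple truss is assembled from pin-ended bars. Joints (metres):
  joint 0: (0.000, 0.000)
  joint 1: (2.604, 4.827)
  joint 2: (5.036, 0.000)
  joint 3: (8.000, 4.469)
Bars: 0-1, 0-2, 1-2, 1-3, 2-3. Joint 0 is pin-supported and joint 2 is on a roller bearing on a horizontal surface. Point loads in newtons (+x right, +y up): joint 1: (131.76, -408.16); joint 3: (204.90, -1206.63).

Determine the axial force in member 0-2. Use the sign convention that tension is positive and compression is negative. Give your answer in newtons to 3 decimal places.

-106.343

N=4 nodes, M=5 members, R=3 reactions → 2N=8, M+R=8
member 0 (0-1): L=5.4846, (cx,cy)=(0.4748,0.8801)
member 1 (0-2): L=5.0360, (cx,cy)=(1.0000,0.0000)
member 2 (1-2): L=5.4050, (cx,cy)=(0.4499,-0.8931)
member 3 (1-3): L=5.4079, (cx,cy)=(0.9978,-0.0662)
member 4 (2-3): L=5.3626, (cx,cy)=(0.5527,0.8334)
solve A·x = −loads:
  F[0-1] = +933.0616 N (tension)
  F[0-2] = -106.3434 N (compression)
  F[1-2] = -1448.0959 N (compression)
  F[1-3] = +964.9303 N (tension)
  F[2-3] = -1371.2456 N (compression)
  Rx@0 = -336.6600 N
  Ry@0 = -821.1894 N
  Ry@2 = +2435.9794 N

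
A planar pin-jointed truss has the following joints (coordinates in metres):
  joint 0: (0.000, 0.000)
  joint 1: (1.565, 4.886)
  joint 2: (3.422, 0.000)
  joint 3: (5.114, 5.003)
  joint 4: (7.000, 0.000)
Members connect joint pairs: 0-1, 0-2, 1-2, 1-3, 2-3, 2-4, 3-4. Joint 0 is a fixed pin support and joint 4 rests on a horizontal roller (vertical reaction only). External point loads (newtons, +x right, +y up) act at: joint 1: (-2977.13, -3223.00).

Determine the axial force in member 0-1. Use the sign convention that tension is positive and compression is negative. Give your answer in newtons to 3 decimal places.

N=5 nodes, M=7 members, R=3 reactions → 2N=10, M+R=10
member 0 (0-1): L=5.1305, (cx,cy)=(0.3050,0.9523)
member 1 (0-2): L=3.4220, (cx,cy)=(1.0000,0.0000)
member 2 (1-2): L=5.2270, (cx,cy)=(0.3553,-0.9348)
member 3 (1-3): L=3.5509, (cx,cy)=(0.9995,0.0329)
member 4 (2-3): L=5.2814, (cx,cy)=(0.3204,0.9473)
member 5 (2-4): L=3.5780, (cx,cy)=(1.0000,0.0000)
member 6 (3-4): L=5.3467, (cx,cy)=(0.3527,-0.9357)
solve A·x = −loads:
  F[0-1] = -4809.6942 N (compression)
  F[0-2] = -1509.9934 N (compression)
  F[1-2] = +1486.8278 N (tension)
  F[1-3] = +982.2996 N (tension)
  F[2-3] = -1467.1632 N (compression)
  F[2-4] = -511.7291 N (compression)
  F[3-4] = +1450.7173 N (tension)
  Rx@0 = +2977.1300 N
  Ry@0 = +4580.4660 N
  Ry@4 = -1357.4660 N

-4809.694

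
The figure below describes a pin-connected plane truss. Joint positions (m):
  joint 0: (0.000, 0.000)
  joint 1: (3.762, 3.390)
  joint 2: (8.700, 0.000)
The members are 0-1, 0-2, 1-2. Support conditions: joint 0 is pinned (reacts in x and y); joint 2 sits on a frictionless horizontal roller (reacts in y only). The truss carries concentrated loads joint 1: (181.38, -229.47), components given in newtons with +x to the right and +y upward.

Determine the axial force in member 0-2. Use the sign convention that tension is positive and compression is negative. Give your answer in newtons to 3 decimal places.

N=3 nodes, M=3 members, R=3 reactions → 2N=6, M+R=6
member 0 (0-1): L=5.0641, (cx,cy)=(0.7429,0.6694)
member 1 (0-2): L=8.7000, (cx,cy)=(1.0000,0.0000)
member 2 (1-2): L=5.9897, (cx,cy)=(0.8244,-0.5660)
solve A·x = −loads:
  F[0-1] = -88.9846 N (compression)
  F[0-2] = +247.4851 N (tension)
  F[1-2] = -300.1923 N (compression)
  Rx@0 = -181.3800 N
  Ry@0 = +59.5684 N
  Ry@2 = +169.9016 N

247.485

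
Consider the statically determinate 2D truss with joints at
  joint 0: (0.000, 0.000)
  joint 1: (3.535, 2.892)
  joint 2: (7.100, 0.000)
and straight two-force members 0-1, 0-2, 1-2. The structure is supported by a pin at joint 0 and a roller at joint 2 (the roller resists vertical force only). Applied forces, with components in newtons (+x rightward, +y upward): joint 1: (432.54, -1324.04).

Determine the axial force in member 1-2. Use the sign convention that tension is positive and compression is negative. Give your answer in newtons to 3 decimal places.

-1326.055

N=3 nodes, M=3 members, R=3 reactions → 2N=6, M+R=6
member 0 (0-1): L=4.5673, (cx,cy)=(0.7740,0.6332)
member 1 (0-2): L=7.1000, (cx,cy)=(1.0000,0.0000)
member 2 (1-2): L=4.5905, (cx,cy)=(0.7766,-0.6300)
solve A·x = −loads:
  F[0-1] = -771.6864 N (compression)
  F[0-2] = +1029.8149 N (tension)
  F[1-2] = -1326.0554 N (compression)
  Rx@0 = -432.5400 N
  Ry@0 = +488.6334 N
  Ry@2 = +835.4066 N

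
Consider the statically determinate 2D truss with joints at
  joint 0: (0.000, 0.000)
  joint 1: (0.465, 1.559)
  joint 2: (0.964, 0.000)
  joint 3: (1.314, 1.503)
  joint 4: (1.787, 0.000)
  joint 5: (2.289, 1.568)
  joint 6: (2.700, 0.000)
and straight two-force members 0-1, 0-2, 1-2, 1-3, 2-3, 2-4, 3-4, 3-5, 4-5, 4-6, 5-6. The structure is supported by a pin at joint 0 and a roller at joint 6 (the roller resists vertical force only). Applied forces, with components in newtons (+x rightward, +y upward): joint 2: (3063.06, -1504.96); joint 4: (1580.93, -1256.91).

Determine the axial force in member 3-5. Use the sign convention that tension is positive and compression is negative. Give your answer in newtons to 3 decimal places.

N=7 nodes, M=11 members, R=3 reactions → 2N=14, M+R=14
member 0 (0-1): L=1.6269, (cx,cy)=(0.2858,0.9583)
member 1 (0-2): L=0.9640, (cx,cy)=(1.0000,0.0000)
member 2 (1-2): L=1.6369, (cx,cy)=(0.3048,-0.9524)
member 3 (1-3): L=0.8508, (cx,cy)=(0.9978,-0.0658)
member 4 (2-3): L=1.5432, (cx,cy)=(0.2268,0.9739)
member 5 (2-4): L=0.8230, (cx,cy)=(1.0000,0.0000)
member 6 (3-4): L=1.5757, (cx,cy)=(0.3002,-0.9539)
member 7 (3-5): L=0.9772, (cx,cy)=(0.9978,0.0665)
member 8 (4-5): L=1.6464, (cx,cy)=(0.3049,0.9524)
member 9 (4-6): L=0.9130, (cx,cy)=(1.0000,0.0000)
member 10 (5-6): L=1.6210, (cx,cy)=(0.2536,-0.9673)
solve A·x = −loads:
  F[0-1] = -1453.2836 N (compression)
  F[0-2] = +5059.3747 N (tension)
  F[1-2] = +1523.1803 N (tension)
  F[1-3] = -881.6260 N (compression)
  F[2-3] = +55.7310 N (tension)
  F[2-4] = +2448.0046 N (tension)
  F[3-4] = -174.6699 N (compression)
  F[3-5] = -816.4488 N (compression)
  F[4-5] = +1494.6989 N (tension)
  F[4-6] = +358.8949 N (tension)
  F[5-6] = -1415.4697 N (compression)
  Rx@0 = -4643.9900 N
  Ry@0 = +1392.6553 N
  Ry@6 = +1369.2147 N

-816.449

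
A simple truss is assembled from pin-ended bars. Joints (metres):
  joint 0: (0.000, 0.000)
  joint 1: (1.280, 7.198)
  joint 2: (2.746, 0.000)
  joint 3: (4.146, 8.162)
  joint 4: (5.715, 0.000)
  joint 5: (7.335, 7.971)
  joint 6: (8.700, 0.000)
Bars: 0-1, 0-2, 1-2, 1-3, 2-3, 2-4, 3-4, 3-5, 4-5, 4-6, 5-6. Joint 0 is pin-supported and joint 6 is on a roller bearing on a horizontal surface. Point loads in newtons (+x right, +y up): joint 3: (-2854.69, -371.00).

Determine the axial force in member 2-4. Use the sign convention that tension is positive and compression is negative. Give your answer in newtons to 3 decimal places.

N=7 nodes, M=11 members, R=3 reactions → 2N=14, M+R=14
member 0 (0-1): L=7.3109, (cx,cy)=(0.1751,0.9846)
member 1 (0-2): L=2.7460, (cx,cy)=(1.0000,0.0000)
member 2 (1-2): L=7.3458, (cx,cy)=(0.1996,-0.9799)
member 3 (1-3): L=3.0238, (cx,cy)=(0.9478,0.3188)
member 4 (2-3): L=8.2812, (cx,cy)=(0.1691,0.9856)
member 5 (2-4): L=2.9690, (cx,cy)=(1.0000,0.0000)
member 6 (3-4): L=8.3114, (cx,cy)=(0.1888,-0.9820)
member 7 (3-5): L=3.1947, (cx,cy)=(0.9982,-0.0598)
member 8 (4-5): L=8.1340, (cx,cy)=(0.1992,0.9800)
member 9 (4-6): L=2.9850, (cx,cy)=(1.0000,0.0000)
member 10 (5-6): L=8.0870, (cx,cy)=(0.1688,-0.9857)
solve A·x = −loads:
  F[0-1] = -2917.4200 N (compression)
  F[0-2] = -2343.9067 N (compression)
  F[1-2] = +2579.2982 N (tension)
  F[1-3] = -1081.9939 N (compression)
  F[2-3] = -2564.3220 N (compression)
  F[2-4] = -1395.6364 N (compression)
  F[3-4] = +2490.7122 N (tension)
  F[3-5] = +927.1081 N (tension)
  F[4-5] = -2495.9332 N (compression)
  F[4-6] = -428.3470 N (compression)
  F[5-6] = +2537.7692 N (tension)
  Rx@0 = +2854.6900 N
  Ry@0 = +2872.3579 N
  Ry@6 = -2501.3579 N

-1395.636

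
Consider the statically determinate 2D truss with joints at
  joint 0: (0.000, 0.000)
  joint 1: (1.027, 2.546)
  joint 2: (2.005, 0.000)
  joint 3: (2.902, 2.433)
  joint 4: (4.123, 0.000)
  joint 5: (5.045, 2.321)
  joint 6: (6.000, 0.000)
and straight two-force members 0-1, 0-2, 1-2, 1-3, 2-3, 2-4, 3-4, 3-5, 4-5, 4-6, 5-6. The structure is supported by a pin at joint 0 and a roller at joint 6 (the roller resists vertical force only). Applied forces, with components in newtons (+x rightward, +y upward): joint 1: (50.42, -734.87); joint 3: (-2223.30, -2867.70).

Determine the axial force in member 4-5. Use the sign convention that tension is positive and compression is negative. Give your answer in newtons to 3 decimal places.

652.545

N=7 nodes, M=11 members, R=3 reactions → 2N=14, M+R=14
member 0 (0-1): L=2.7453, (cx,cy)=(0.3741,0.9274)
member 1 (0-2): L=2.0050, (cx,cy)=(1.0000,0.0000)
member 2 (1-2): L=2.7274, (cx,cy)=(0.3586,-0.9335)
member 3 (1-3): L=1.8784, (cx,cy)=(0.9982,-0.0602)
member 4 (2-3): L=2.5931, (cx,cy)=(0.3459,0.9383)
member 5 (2-4): L=2.1180, (cx,cy)=(1.0000,0.0000)
member 6 (3-4): L=2.7222, (cx,cy)=(0.4485,-0.8938)
member 7 (3-5): L=2.1459, (cx,cy)=(0.9986,-0.0522)
member 8 (4-5): L=2.4974, (cx,cy)=(0.3692,0.9294)
member 9 (4-6): L=1.8770, (cx,cy)=(1.0000,0.0000)
member 10 (5-6): L=2.5098, (cx,cy)=(0.3805,-0.9248)
solve A·x = −loads:
  F[0-1] = -3202.4487 N (compression)
  F[0-2] = -974.8772 N (compression)
  F[1-2] = +2533.5355 N (tension)
  F[1-3] = -2160.8265 N (compression)
  F[2-3] = -2520.6625 N (compression)
  F[2-4] = +805.5601 N (tension)
  F[3-4] = -678.5316 N (compression)
  F[3-5] = -501.8985 N (compression)
  F[4-5] = +652.5451 N (tension)
  F[4-6] = +260.3076 N (tension)
  F[5-6] = -684.1031 N (compression)
  Rx@0 = +2172.8800 N
  Ry@0 = +2969.9271 N
  Ry@6 = +632.6429 N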